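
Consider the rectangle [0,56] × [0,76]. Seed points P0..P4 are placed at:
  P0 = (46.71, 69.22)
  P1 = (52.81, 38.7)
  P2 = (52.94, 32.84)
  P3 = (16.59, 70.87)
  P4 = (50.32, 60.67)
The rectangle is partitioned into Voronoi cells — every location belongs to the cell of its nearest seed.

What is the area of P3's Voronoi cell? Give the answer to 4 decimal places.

Area of P3's cell: 1300.2643

1. box [0,56]×[0,76]: [(0, 0) (56, 0) (56, 76) (0, 76)]
2. ⊥bis P3·P0 via (31.65,70.045): [(0, 0) (27.8129, 0) (31.9762, 76) (0, 76)]  |A|=2271.9856
3. ⊥bis P3·P1 via (34.7,54.785): [(0, 15.7165) (30.5586, 50.1222) (31.9762, 76) (0, 76)]  |A|=1334.8267
4. ⊥bis P3·P2 via (34.765,51.855): [(0, 18.6258) (17.1064, 34.9765) (30.5586, 50.1222) (31.9762, 76) (0, 76)]  |A|=1309.9431
5. ⊥bis P3·P4 via (33.455,65.77): [(0, 18.6258) (17.1064, 34.9765) (27.7755, 46.9888) (30.9647, 57.5349) (31.9762, 76) (0, 76)]  |A|=1300.2643
6. canonical 6-gon: [(0, 18.6258) (17.1064, 34.9765) (27.7755, 46.9888) (30.9647, 57.5349) (31.9762, 76) (0, 76)]
7. shoelace: 1300.2643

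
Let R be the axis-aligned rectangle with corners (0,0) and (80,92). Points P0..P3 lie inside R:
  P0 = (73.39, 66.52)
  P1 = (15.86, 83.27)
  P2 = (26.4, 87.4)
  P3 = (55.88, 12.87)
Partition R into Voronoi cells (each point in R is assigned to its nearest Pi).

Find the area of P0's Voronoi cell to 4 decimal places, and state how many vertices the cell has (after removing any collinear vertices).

1. box [0,80]×[0,92]: [(0, 0) (80, 0) (80, 92) (0, 92)]
2. ⊥bis P0·P1 via (44.625,74.895): [(22.8191, 0) (80, 0) (80, 92) (49.6052, 92)]  |A|=4028.4822
3. ⊥bis P0·P2 via (49.895,76.96): [(36.3532, 46.4845) (22.8191, 0) (80, 0) (80, 92) (56.578, 92)]  |A|=3869.7955
4. ⊥bis P0·P3 via (64.635,39.695): [(37.3005, 48.6163) (80, 34.6803) (80, 92) (56.578, 92)]  |A|=1731.829
5. canonical 4-gon: [(37.3005, 48.6163) (80, 34.6803) (80, 92) (56.578, 92)]
6. shoelace: 1731.829

Area of P0's cell: 1731.8290 (4 vertices)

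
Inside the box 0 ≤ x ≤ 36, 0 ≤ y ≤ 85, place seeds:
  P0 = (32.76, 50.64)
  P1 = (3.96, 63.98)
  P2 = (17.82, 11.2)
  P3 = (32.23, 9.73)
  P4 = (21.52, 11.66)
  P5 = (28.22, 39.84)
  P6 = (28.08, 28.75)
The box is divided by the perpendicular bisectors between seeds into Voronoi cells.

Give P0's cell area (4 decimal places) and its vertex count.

Area of P0's cell: 508.6676 (4 vertices)

1. box [0,36]×[0,85]: [(0, 0) (36, 0) (36, 85) (0, 85)]
2. ⊥bis P0·P1 via (18.36,57.31): [(0, 17.6722) (0, 0) (36, 0) (36, 85) (31.1859, 85)]  |A|=2010.1628
3. ⊥bis P0·P2 via (25.29,30.92): [(8.9954, 37.0925) (36, 26.863) (36, 85) (31.1859, 85)]  |A|=900.3013
4. ⊥bis P0·P3 via (32.495,30.185): [(8.9954, 37.0925) (27.0439, 30.2556) (36, 30.1396) (36, 85) (31.1859, 85)]  |A|=885.6287
5. ⊥bis P0·P4 via (27.14,31.15): [(8.9954, 37.0925) (16.8494, 34.1173) (30.3921, 30.2122) (36, 30.1396) (36, 85) (31.1859, 85)]  |A|=879.3849
6. ⊥bis P0·P5 via (30.49,45.24): [(15.6574, 51.4752) (36, 42.9238) (36, 85) (31.1859, 85)]  |A|=508.6676
7. ⊥bis P0·P6 via (30.42,39.695): [(15.6574, 51.4752) (36, 42.9238) (36, 85) (31.1859, 85)]  |A|=508.6676
8. canonical 4-gon: [(15.6574, 51.4752) (36, 42.9238) (36, 85) (31.1859, 85)]
9. shoelace: 508.6676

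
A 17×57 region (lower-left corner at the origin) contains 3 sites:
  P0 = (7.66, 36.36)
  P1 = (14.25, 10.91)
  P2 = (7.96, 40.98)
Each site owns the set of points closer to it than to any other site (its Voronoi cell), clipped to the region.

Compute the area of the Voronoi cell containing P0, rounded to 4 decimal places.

1. box [0,17]×[0,57]: [(0, 0) (17, 0) (17, 57) (0, 57)]
2. ⊥bis P0·P1 via (10.955,23.635): [(0, 20.7983) (17, 25.2003) (17, 57) (0, 57)]  |A|=578.0118
3. ⊥bis P0·P2 via (7.81,38.67): [(0, 39.1771) (0, 20.7983) (17, 25.2003) (17, 38.0732)]  |A|=265.6401
4. canonical 4-gon: [(0, 39.1771) (0, 20.7983) (17, 25.2003) (17, 38.0732)]
5. shoelace: 265.6401

Area of P0's cell: 265.6401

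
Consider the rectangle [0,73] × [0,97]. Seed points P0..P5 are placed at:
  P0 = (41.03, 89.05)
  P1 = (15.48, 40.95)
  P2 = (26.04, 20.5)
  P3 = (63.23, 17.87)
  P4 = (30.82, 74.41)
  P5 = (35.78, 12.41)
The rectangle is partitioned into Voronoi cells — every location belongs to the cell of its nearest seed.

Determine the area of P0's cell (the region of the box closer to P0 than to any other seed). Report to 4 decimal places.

Area of P0's cell: 1204.3091

1. box [0,73]×[0,97]: [(0, 0) (73, 0) (73, 97) (0, 97)]
2. ⊥bis P0·P1 via (28.255,65): [(0, 80.0086) (73, 41.2321) (73, 97) (0, 97)]  |A|=2655.7123
3. ⊥bis P0·P2 via (33.535,54.775): [(0, 80.0086) (57.2791, 49.5828) (73, 46.1451) (73, 97) (0, 97)]  |A|=2617.0943
4. ⊥bis P0·P3 via (52.13,53.46): [(0, 80.0086) (50.7754, 53.0375) (73, 59.969) (73, 97) (0, 97)]  |A|=2447.5018
5. ⊥bis P0·P4 via (35.925,81.73): [(68.9424, 58.7035) (73, 59.969) (73, 97) (14.0295, 97)]  |A|=1204.3091
6. ⊥bis P0·P5 via (38.405,50.73): [(68.9424, 58.7035) (73, 59.969) (73, 97) (14.0295, 97)]  |A|=1204.3091
7. canonical 4-gon: [(68.9424, 58.7035) (73, 59.969) (73, 97) (14.0295, 97)]
8. shoelace: 1204.3091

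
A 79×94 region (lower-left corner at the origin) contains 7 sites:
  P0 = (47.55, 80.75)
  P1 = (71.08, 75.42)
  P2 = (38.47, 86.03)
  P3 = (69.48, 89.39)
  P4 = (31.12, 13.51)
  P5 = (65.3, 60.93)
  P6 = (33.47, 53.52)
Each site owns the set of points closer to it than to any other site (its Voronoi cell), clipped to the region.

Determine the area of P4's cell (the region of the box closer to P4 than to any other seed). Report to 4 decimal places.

1. box [0,79]×[0,94]: [(0, 0) (79, 0) (79, 94) (0, 94)]
2. ⊥bis P4·P0 via (39.335,47.13): [(0, 56.7415) (0, 0) (79, 0) (79, 37.4379)]  |A|=3720.0849
3. ⊥bis P4·P1 via (51.1,44.465): [(51.623, 44.1275) (0, 56.7415) (0, 0) (79, 0) (79, 26.4569)]  |A|=3569.7705
4. ⊥bis P4·P2 via (34.795,49.77): [(51.623, 44.1275) (24.0909, 50.8549) (0, 53.2965) (0, 0) (79, 0) (79, 26.4569)]  |A|=3528.2748
5. ⊥bis P4·P3 via (50.3,51.45): [(51.623, 44.1275) (24.0909, 50.8549) (0, 53.2965) (0, 0) (79, 0) (79, 26.4569)]  |A|=3528.2748
6. ⊥bis P4·P5 via (48.21,37.22): [(31.9617, 48.9317) (24.0909, 50.8549) (0, 53.2965) (0, 0) (79, 0) (79, 15.0268)]  |A|=3151.4986
7. ⊥bis P4·P6 via (32.295,33.515): [(55.2181, 32.1686) (0, 35.4119) (0, 0) (79, 0) (79, 15.0268)]  |A|=2427.0305
8. canonical 5-gon: [(55.2181, 32.1686) (0, 35.4119) (0, 0) (79, 0) (79, 15.0268)]
9. shoelace: 2427.0305

Area of P4's cell: 2427.0305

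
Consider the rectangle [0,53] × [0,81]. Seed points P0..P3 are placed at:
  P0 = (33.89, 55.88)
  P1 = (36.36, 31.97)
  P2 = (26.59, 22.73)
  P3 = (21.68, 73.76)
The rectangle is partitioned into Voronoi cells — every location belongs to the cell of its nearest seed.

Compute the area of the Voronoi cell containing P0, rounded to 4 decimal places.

Area of P0's cell: 1057.7200

1. box [0,53]×[0,81]: [(0, 0) (53, 0) (53, 81) (0, 81)]
2. ⊥bis P0·P1 via (35.125,43.925): [(0, 40.2964) (53, 45.7716) (53, 81) (0, 81)]  |A|=2012.1979
3. ⊥bis P0·P2 via (30.24,39.305): [(0, 45.9642) (17.5192, 42.1063) (53, 45.7716) (53, 81) (0, 81)]  |A|=1962.5506
4. ⊥bis P0·P3 via (27.785,64.82): [(0.1309, 45.9354) (17.5192, 42.1063) (53, 45.7716) (53, 81) (51.4786, 81)]  |A|=1057.72
5. canonical 5-gon: [(0.1309, 45.9354) (17.5192, 42.1063) (53, 45.7716) (53, 81) (51.4786, 81)]
6. shoelace: 1057.72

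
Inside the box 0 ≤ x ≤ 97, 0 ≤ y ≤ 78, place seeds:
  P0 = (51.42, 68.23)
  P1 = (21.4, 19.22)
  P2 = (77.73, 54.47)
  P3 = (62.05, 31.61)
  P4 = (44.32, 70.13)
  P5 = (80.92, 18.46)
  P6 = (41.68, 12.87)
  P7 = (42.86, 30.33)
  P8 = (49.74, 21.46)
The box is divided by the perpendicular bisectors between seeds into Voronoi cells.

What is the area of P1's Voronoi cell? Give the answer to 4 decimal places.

Area of P1's cell: 1494.4811

1. box [0,97]×[0,78]: [(0, 0) (97, 0) (97, 78) (0, 78)]
2. ⊥bis P1·P0 via (36.41,43.725): [(0, 66.0271) (0, 0) (97, 0) (97, 6.6119)]  |A|=3522.995
3. ⊥bis P1·P2 via (49.565,36.845): [(50.7602, 34.9351) (0, 66.0271) (0, 0) (72.6217, 0)]  |A|=2944.299
4. ⊥bis P1·P3 via (41.725,25.415): [(36.0831, 43.9252) (0, 66.0271) (0, 0) (49.4714, 0)]  |A|=2277.7546
5. ⊥bis P1·P4 via (32.86,44.675): [(36.3309, 43.1124) (0, 59.4688) (0, 0) (49.4714, 0)]  |A|=2146.6922
6. ⊥bis P1·P5 via (51.16,18.84): [(36.3309, 43.1124) (0, 59.4688) (0, 0) (49.4714, 0)]  |A|=2146.6922
7. ⊥bis P1·P6 via (31.54,16.045): [(38.1483, 37.1498) (36.3309, 43.1124) (0, 59.4688) (0, 0) (26.516, 0)]  |A|=1720.2983
8. ⊥bis P1·P7 via (32.13,24.775): [(33.4657, 22.195) (18.4748, 51.1513) (0, 59.4688) (0, 0) (26.516, 0)]  |A|=1494.4811
9. ⊥bis P1·P8 via (35.57,20.34): [(33.4657, 22.195) (18.4748, 51.1513) (0, 59.4688) (0, 0) (26.516, 0)]  |A|=1494.4811
10. canonical 5-gon: [(33.4657, 22.195) (18.4748, 51.1513) (0, 59.4688) (0, 0) (26.516, 0)]
11. shoelace: 1494.4811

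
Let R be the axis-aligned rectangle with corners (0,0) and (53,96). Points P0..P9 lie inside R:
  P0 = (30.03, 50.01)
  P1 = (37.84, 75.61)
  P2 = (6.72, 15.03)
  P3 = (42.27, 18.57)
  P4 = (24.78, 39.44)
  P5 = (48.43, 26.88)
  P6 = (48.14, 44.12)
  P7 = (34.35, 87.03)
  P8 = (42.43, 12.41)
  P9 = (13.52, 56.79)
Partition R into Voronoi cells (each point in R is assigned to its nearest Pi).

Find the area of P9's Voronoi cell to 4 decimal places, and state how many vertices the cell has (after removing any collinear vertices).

1. box [0,53]×[0,96]: [(0, 0) (53, 0) (53, 96) (0, 96)]
2. ⊥bis P9·P0 via (21.775,53.4): [(0, 0.3756) (39.2691, 96) (0, 96)]  |A|=1877.5427
3. ⊥bis P9·P1 via (25.68,66.2): [(0, 0.3756) (26.5629, 65.0591) (2.6193, 96) (0, 96)]  |A|=1310.5529
4. ⊥bis P9·P2 via (10.12,35.91): [(0, 37.5579) (14.3122, 35.2274) (26.5629, 65.0591) (2.6193, 96) (0, 96)]  |A|=1044.4725
5. ⊥bis P9·P3 via (27.895,37.68): [(0, 37.5579) (14.3122, 35.2274) (26.5629, 65.0591) (2.6193, 96) (0, 96)]  |A|=1044.4725
6. ⊥bis P9·P4 via (19.15,48.115): [(0, 37.5579) (2.3048, 37.1826) (19.7699, 48.5173) (26.5629, 65.0591) (2.6193, 96) (0, 96)]  |A|=959.348
7. ⊥bis P9·P5 via (30.975,41.835): [(0, 37.5579) (2.3048, 37.1826) (19.7699, 48.5173) (26.5629, 65.0591) (2.6193, 96) (0, 96)]  |A|=959.348
8. ⊥bis P9·P6 via (30.83,50.455): [(0, 37.5579) (2.3048, 37.1826) (19.7699, 48.5173) (26.5629, 65.0591) (2.6193, 96) (0, 96)]  |A|=959.348
9. ⊥bis P9·P7 via (23.935,71.91): [(0, 88.397) (0, 37.5579) (2.3048, 37.1826) (19.7699, 48.5173) (26.5629, 65.0591) (18.2092, 75.854)]  |A|=863.7411
10. ⊥bis P9·P8 via (27.975,34.6): [(0, 88.397) (0, 37.5579) (2.3048, 37.1826) (19.7699, 48.5173) (26.5629, 65.0591) (18.2092, 75.854)]  |A|=863.7411
11. canonical 6-gon: [(0, 88.397) (0, 37.5579) (2.3048, 37.1826) (19.7699, 48.5173) (26.5629, 65.0591) (18.2092, 75.854)]
12. shoelace: 863.7411

Area of P9's cell: 863.7411 (6 vertices)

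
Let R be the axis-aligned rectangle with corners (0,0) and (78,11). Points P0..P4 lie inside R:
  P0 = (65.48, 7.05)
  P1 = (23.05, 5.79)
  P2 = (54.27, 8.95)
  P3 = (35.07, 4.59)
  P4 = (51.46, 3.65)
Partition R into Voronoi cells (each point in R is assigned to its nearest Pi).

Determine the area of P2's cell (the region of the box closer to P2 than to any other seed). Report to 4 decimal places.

1. box [0,78]×[0,11]: [(0, 0) (78, 0) (78, 11) (0, 11)]
2. ⊥bis P2·P0 via (59.875,8): [(0, 0) (58.5191, 0) (60.3835, 11) (0, 11)]  |A|=653.964
3. ⊥bis P2·P1 via (38.66,7.37): [(39.406, 0) (58.5191, 0) (60.3835, 11) (38.2926, 11)]  |A|=226.6219
4. ⊥bis P2·P3 via (44.67,6.77): [(46.2074, 0) (58.5191, 0) (60.3835, 11) (43.7094, 11)]  |A|=159.4216
5. ⊥bis P2·P4 via (52.865,6.3): [(59.0326, 3.03) (60.3835, 11) (44.0002, 11)]  |A|=65.2873
6. canonical 3-gon: [(59.0326, 3.03) (60.3835, 11) (44.0002, 11)]
7. shoelace: 65.2873

Area of P2's cell: 65.2873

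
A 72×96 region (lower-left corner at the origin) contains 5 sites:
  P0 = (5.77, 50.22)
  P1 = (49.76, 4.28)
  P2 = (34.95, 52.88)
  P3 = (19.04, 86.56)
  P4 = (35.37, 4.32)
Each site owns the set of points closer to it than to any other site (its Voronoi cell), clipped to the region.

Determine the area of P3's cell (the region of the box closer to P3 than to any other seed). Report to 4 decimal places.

1. box [0,72]×[0,96]: [(0, 0) (72, 0) (72, 96) (0, 96)]
2. ⊥bis P3·P0 via (12.405,68.39): [(0, 72.9198) (72, 46.6281) (72, 96) (0, 96)]  |A|=2608.2724
3. ⊥bis P3·P1 via (34.4,45.42): [(0, 72.9198) (54.6272, 52.972) (72, 59.4583) (72, 96) (0, 96)]  |A|=2496.8248
4. ⊥bis P3·P2 via (26.995,69.72): [(0, 72.9198) (19.046, 65.965) (72, 90.9798) (72, 96) (0, 96)]  |A|=1433.9732
5. ⊥bis P3·P4 via (27.205,45.44): [(0, 72.9198) (19.046, 65.965) (72, 90.9798) (72, 96) (0, 96)]  |A|=1433.9732
6. canonical 5-gon: [(0, 72.9198) (19.046, 65.965) (72, 90.9798) (72, 96) (0, 96)]
7. shoelace: 1433.9732

Area of P3's cell: 1433.9732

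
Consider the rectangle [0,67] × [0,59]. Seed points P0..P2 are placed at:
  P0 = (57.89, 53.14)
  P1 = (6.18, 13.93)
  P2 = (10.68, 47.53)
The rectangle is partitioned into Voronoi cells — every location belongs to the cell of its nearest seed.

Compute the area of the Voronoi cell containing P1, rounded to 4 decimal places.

Area of P1's cell: 1363.2326

1. box [0,67]×[0,59]: [(0, 0) (67, 0) (67, 59) (0, 59)]
2. ⊥bis P1·P0 via (32.035,33.535): [(0, 0) (57.4635, 0) (12.7257, 59) (0, 59)]  |A|=2070.5819
3. ⊥bis P1·P2 via (8.43,30.73): [(0, 31.859) (0, 0) (57.4635, 0) (37.0705, 26.8942)]  |A|=1363.2326
4. canonical 4-gon: [(0, 31.859) (0, 0) (57.4635, 0) (37.0705, 26.8942)]
5. shoelace: 1363.2326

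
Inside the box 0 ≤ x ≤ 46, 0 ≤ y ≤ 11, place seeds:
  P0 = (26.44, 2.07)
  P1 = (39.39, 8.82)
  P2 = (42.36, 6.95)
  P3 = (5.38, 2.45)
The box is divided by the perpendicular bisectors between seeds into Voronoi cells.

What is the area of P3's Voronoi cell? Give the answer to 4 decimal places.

Area of P3's cell: 175.6531

1. box [0,46]×[0,11]: [(0, 0) (46, 0) (46, 11) (0, 11)]
2. ⊥bis P3·P0 via (15.91,2.26): [(0, 0) (15.8692, 0) (16.0677, 11) (0, 11)]  |A|=175.6531
3. ⊥bis P3·P1 via (22.385,5.635): [(0, 0) (15.8692, 0) (16.0677, 11) (0, 11)]  |A|=175.6531
4. ⊥bis P3·P2 via (23.87,4.7): [(0, 0) (15.8692, 0) (16.0677, 11) (0, 11)]  |A|=175.6531
5. canonical 4-gon: [(0, 0) (15.8692, 0) (16.0677, 11) (0, 11)]
6. shoelace: 175.6531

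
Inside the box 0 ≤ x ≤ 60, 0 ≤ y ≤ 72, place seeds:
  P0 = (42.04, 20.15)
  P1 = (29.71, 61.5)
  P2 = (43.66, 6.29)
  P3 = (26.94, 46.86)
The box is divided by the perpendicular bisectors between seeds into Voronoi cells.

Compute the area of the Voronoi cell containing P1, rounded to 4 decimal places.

Area of P1's cell: 1088.2154

1. box [0,60]×[0,72]: [(0, 0) (60, 0) (60, 72) (0, 72)]
2. ⊥bis P1·P0 via (35.875,40.825): [(0, 30.1276) (60, 48.0187) (60, 72) (0, 72)]  |A|=1975.6106
3. ⊥bis P1·P2 via (36.685,33.895): [(0, 30.1276) (60, 48.0187) (60, 72) (0, 72)]  |A|=1975.6106
4. ⊥bis P1·P3 via (28.325,54.18): [(0, 59.5393) (60, 48.1868) (60, 72) (0, 72)]  |A|=1088.2154
5. canonical 4-gon: [(0, 59.5393) (60, 48.1868) (60, 72) (0, 72)]
6. shoelace: 1088.2154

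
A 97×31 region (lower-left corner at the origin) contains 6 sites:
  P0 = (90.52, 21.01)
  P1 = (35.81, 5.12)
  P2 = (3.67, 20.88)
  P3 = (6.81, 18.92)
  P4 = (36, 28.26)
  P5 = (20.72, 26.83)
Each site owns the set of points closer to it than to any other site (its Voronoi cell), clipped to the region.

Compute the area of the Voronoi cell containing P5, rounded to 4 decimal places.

1. box [0,97]×[0,31]: [(0, 0) (97, 0) (97, 31) (0, 31)]
2. ⊥bis P5·P0 via (55.62,23.92): [(0, 0) (53.6255, 0) (56.2103, 31) (0, 31)]  |A|=1702.4559
3. ⊥bis P5·P1 via (28.265,15.975): [(0, 0) (5.2817, 0) (49.8815, 31) (0, 31)]  |A|=855.0301
4. ⊥bis P5·P2 via (12.195,23.855): [(17.5451, 8.5239) (49.8815, 31) (9.7016, 31)]  |A|=451.5431
5. ⊥bis P5·P3 via (13.765,22.875): [(10.5863, 28.4649) (20.6848, 10.7062) (49.8815, 31) (9.7016, 31)]  |A|=412.6456
6. ⊥bis P5·P4 via (28.36,27.545): [(10.5863, 28.4649) (20.6848, 10.7062) (29.3709, 16.7437) (28.0367, 31) (9.7016, 31)]  |A|=256.9319
7. canonical 5-gon: [(10.5863, 28.4649) (20.6848, 10.7062) (29.3709, 16.7437) (28.0367, 31) (9.7016, 31)]
8. shoelace: 256.9319

Area of P5's cell: 256.9319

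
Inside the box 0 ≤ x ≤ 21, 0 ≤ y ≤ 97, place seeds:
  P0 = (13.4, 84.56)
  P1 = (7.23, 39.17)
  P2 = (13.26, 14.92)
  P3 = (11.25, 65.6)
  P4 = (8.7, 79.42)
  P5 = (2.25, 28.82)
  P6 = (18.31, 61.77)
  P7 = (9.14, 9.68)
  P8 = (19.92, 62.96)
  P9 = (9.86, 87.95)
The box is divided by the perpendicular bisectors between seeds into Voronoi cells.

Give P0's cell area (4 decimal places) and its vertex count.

Area of P0's cell: 134.8335 (4 vertices)

1. box [0,21]×[0,97]: [(0, 0) (21, 0) (21, 97) (0, 97)]
2. ⊥bis P0·P1 via (10.315,61.865): [(0, 63.2671) (21, 60.4126) (21, 97) (0, 97)]  |A|=738.3631
3. ⊥bis P0·P2 via (13.33,49.74): [(0, 63.2671) (21, 60.4126) (21, 97) (0, 97)]  |A|=738.3631
4. ⊥bis P0·P3 via (12.325,75.08): [(0, 76.4776) (21, 74.0963) (21, 97) (0, 97)]  |A|=455.9741
5. ⊥bis P0·P4 via (11.05,81.99): [(0, 92.0941) (19.4962, 74.2668) (21, 74.0963) (21, 97) (0, 97)]  |A|=303.743
6. ⊥bis P0·P5 via (7.825,56.69): [(0, 92.0941) (19.4962, 74.2668) (21, 74.0963) (21, 97) (0, 97)]  |A|=303.743
7. ⊥bis P0·P6 via (15.855,73.165): [(0, 92.0941) (19.4962, 74.2668) (20.4612, 74.1574) (21, 74.2735) (21, 97) (0, 97)]  |A|=303.6953
8. ⊥bis P0·P7 via (11.27,47.12): [(0, 92.0941) (19.4962, 74.2668) (20.4612, 74.1574) (21, 74.2735) (21, 97) (0, 97)]  |A|=303.6953
9. ⊥bis P0·P8 via (16.66,73.76): [(0, 92.0941) (19.209, 74.5294) (21, 75.07) (21, 97) (0, 97)]  |A|=302.6981
10. ⊥bis P0·P9 via (11.63,86.255): [(9.1817, 83.6984) (19.209, 74.5294) (21, 75.07) (21, 96.0396)]  |A|=134.8335
11. canonical 4-gon: [(9.1817, 83.6984) (19.209, 74.5294) (21, 75.07) (21, 96.0396)]
12. shoelace: 134.8335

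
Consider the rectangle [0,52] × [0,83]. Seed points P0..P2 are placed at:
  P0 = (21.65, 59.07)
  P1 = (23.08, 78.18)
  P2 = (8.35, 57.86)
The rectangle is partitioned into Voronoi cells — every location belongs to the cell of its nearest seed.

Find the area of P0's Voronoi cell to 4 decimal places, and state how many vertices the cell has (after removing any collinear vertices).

1. box [0,52]×[0,83]: [(0, 0) (52, 0) (52, 83) (0, 83)]
2. ⊥bis P0·P1 via (22.365,68.625): [(0, 70.2986) (0, 0) (52, 0) (52, 66.4074)]  |A|=3554.3556
3. ⊥bis P0·P2 via (15,58.465): [(14.0188, 69.2495) (20.319, 0) (52, 0) (52, 66.4074)]  |A|=2358.0625
4. canonical 4-gon: [(14.0188, 69.2495) (20.319, 0) (52, 0) (52, 66.4074)]
5. shoelace: 2358.0625

Area of P0's cell: 2358.0625 (4 vertices)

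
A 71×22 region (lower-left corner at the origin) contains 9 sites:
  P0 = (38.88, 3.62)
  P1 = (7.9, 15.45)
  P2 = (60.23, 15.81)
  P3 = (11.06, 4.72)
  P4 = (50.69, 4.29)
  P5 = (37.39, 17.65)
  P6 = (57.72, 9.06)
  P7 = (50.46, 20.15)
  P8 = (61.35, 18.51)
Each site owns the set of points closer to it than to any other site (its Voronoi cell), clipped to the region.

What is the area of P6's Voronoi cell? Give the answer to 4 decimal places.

1. box [0,71]×[0,22]: [(0, 0) (71, 0) (71, 22) (0, 22)]
2. ⊥bis P6·P0 via (48.3,6.34): [(50.1307, 0) (71, 0) (71, 22) (43.7782, 22)]  |A|=529.0024
3. ⊥bis P6·P1 via (32.81,12.255): [(50.1307, 0) (71, 0) (71, 22) (43.7782, 22)]  |A|=529.0024
4. ⊥bis P6·P2 via (58.975,12.435): [(45.0443, 17.6151) (50.1307, 0) (71, 0) (71, 7.9635)]  |A|=287.157
5. ⊥bis P6·P3 via (34.39,6.89): [(45.0443, 17.6151) (50.1307, 0) (71, 0) (71, 7.9635)]  |A|=287.157
6. ⊥bis P6·P4 via (54.205,6.675): [(47.3682, 16.751) (58.7341, 0) (71, 0) (71, 7.9635)]  |A|=196.8284
7. ⊥bis P6·P5 via (47.555,13.355): [(48.7697, 16.2299) (48.3676, 15.2782) (58.7341, 0) (71, 0) (71, 7.9635)]  |A|=196.0568
8. ⊥bis P6·P7 via (54.09,14.605): [(53.7456, 14.3796) (50.4439, 12.2181) (58.7341, 0) (71, 0) (71, 7.9635)]  |A|=186.0213
9. ⊥bis P6·P8 via (59.535,13.785): [(53.7456, 14.3796) (50.4439, 12.2181) (58.7341, 0) (71, 0) (71, 7.9635)]  |A|=186.0213
10. canonical 5-gon: [(53.7456, 14.3796) (50.4439, 12.2181) (58.7341, 0) (71, 0) (71, 7.9635)]
11. shoelace: 186.0213

Area of P6's cell: 186.0213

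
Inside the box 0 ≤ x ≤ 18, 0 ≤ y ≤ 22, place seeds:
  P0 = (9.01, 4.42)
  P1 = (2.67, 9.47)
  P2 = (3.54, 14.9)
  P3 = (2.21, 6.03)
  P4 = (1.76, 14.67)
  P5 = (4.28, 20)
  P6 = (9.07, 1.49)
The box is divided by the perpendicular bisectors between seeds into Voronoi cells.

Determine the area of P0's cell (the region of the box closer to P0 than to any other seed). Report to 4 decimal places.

1. box [0,18]×[0,22]: [(0, 0) (18, 0) (18, 22) (0, 22)]
2. ⊥bis P0·P1 via (5.84,6.945): [(0.3081, 0) (18, 0) (18, 22) (17.8318, 22)]  |A|=196.4616
3. ⊥bis P0·P2 via (6.275,9.66): [(9.2319, 11.2033) (0.3081, 0) (18, 0) (18, 15.7798)]  |A|=168.2838
4. ⊥bis P0·P3 via (5.61,5.225): [(9.2319, 11.2033) (6.0922, 7.2616) (4.3729, 0) (18, 0) (18, 15.7798)]  |A|=153.5252
5. ⊥bis P0·P4 via (5.385,9.545): [(9.2319, 11.2033) (6.0922, 7.2616) (4.3729, 0) (18, 0) (18, 15.7798)]  |A|=153.5252
6. ⊥bis P0·P5 via (6.645,12.21): [(17.4389, 15.487) (9.2319, 11.2033) (6.0922, 7.2616) (4.3729, 0) (18, 0) (18, 15.6573)]  |A|=153.4909
7. ⊥bis P0·P6 via (9.04,2.955): [(17.4389, 15.487) (9.2319, 11.2033) (6.0922, 7.2616) (5.0532, 2.8734) (18, 3.1385) (18, 15.6573)]  |A|=113.5965
8. canonical 6-gon: [(17.4389, 15.487) (9.2319, 11.2033) (6.0922, 7.2616) (5.0532, 2.8734) (18, 3.1385) (18, 15.6573)]
9. shoelace: 113.5965

Area of P0's cell: 113.5965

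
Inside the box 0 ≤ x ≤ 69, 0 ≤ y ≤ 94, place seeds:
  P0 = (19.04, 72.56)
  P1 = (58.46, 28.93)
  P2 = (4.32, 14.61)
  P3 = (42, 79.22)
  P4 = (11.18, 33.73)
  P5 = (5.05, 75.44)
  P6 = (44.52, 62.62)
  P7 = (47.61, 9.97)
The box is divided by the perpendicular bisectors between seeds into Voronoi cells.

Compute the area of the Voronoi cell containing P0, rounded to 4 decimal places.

1. box [0,69]×[0,94]: [(0, 0) (69, 0) (69, 94) (0, 94)]
2. ⊥bis P0·P1 via (38.75,50.745): [(0, 15.7341) (69, 78.0761) (69, 94) (0, 94)]  |A|=3249.5484
3. ⊥bis P0·P2 via (11.68,43.585): [(0, 46.5519) (26.624, 39.7891) (69, 78.0761) (69, 94) (0, 94)]  |A|=2839.3029
4. ⊥bis P0·P3 via (30.52,75.89): [(0, 46.5519) (26.624, 39.7891) (38.0082, 50.0748) (25.2668, 94) (0, 94)]  |A|=1632.0533
5. ⊥bis P0·P4 via (15.11,53.145): [(0, 56.2036) (36.5932, 48.7963) (38.0082, 50.0748) (25.2668, 94) (0, 94)]  |A|=1301.8445
6. ⊥bis P0·P5 via (12.045,74): [(8.0461, 54.5749) (36.5932, 48.7963) (38.0082, 50.0748) (25.2668, 94) (16.1622, 94)]  |A|=831.1883
7. ⊥bis P0·P6 via (31.78,67.59): [(8.0461, 54.5749) (25.3373, 51.0748) (32.4382, 69.2772) (25.2668, 94) (16.1622, 94)]  |A|=703.5101
8. ⊥bis P0·P7 via (33.325,41.265): [(8.0461, 54.5749) (25.3373, 51.0748) (32.4382, 69.2772) (25.2668, 94) (16.1622, 94)]  |A|=703.5101
9. canonical 5-gon: [(8.0461, 54.5749) (25.3373, 51.0748) (32.4382, 69.2772) (25.2668, 94) (16.1622, 94)]
10. shoelace: 703.5101

Area of P0's cell: 703.5101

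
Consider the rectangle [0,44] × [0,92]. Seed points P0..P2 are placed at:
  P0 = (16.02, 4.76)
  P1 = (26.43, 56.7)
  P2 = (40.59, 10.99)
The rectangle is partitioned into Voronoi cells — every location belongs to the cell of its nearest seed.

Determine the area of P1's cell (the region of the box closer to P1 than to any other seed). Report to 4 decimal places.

Area of P1's cell: 2585.6550

1. box [0,44]×[0,92]: [(0, 0) (44, 0) (44, 92) (0, 92)]
2. ⊥bis P1·P0 via (21.225,30.73): [(0, 34.984) (44, 26.1654) (44, 92) (0, 92)]  |A|=2702.7144
3. ⊥bis P1·P2 via (33.51,33.845): [(0, 34.984) (22.5786, 30.4587) (44, 37.0946) (44, 92) (0, 92)]  |A|=2585.655
4. canonical 5-gon: [(0, 34.984) (22.5786, 30.4587) (44, 37.0946) (44, 92) (0, 92)]
5. shoelace: 2585.655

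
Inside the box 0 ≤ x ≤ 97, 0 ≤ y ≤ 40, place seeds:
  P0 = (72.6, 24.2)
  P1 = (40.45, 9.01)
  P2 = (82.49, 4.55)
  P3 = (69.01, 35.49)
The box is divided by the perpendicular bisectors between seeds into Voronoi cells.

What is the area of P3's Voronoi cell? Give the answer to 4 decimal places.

1. box [0,97]×[0,40]: [(0, 0) (97, 0) (97, 40) (0, 40)]
2. ⊥bis P3·P0 via (70.805,29.845): [(0, 7.3304) (97, 38.1745) (97, 40) (0, 40)]  |A|=1673.0129
3. ⊥bis P3·P1 via (54.73,22.25): [(52.9517, 24.168) (97, 38.1745) (97, 40) (38.2727, 40)]  |A|=505.0904
4. ⊥bis P3·P2 via (75.75,20.02): [(52.9517, 24.168) (97, 38.1745) (97, 40) (38.2727, 40)]  |A|=505.0904
5. canonical 4-gon: [(52.9517, 24.168) (97, 38.1745) (97, 40) (38.2727, 40)]
6. shoelace: 505.0904

Area of P3's cell: 505.0904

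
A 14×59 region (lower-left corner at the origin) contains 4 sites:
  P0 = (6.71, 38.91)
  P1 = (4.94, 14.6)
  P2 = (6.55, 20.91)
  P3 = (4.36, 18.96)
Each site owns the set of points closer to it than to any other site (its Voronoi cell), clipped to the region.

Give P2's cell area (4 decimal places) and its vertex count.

Area of P2's cell: 147.6501 (5 vertices)

1. box [0,14]×[0,59]: [(0, 0) (14, 0) (14, 59) (0, 59)]
2. ⊥bis P2·P0 via (6.63,29.91): [(0, 29.9689) (0, 0) (14, 0) (14, 29.8445)]  |A|=418.694
3. ⊥bis P2·P1 via (5.745,17.755): [(0, 29.9689) (0, 19.2208) (14, 15.6487) (14, 29.8445)]  |A|=174.607
4. ⊥bis P2·P3 via (5.455,19.935): [(0, 29.9689) (0, 26.0614) (7.8815, 17.2099) (14, 15.6487) (14, 29.8445)]  |A|=147.6501
5. canonical 5-gon: [(0, 29.9689) (0, 26.0614) (7.8815, 17.2099) (14, 15.6487) (14, 29.8445)]
6. shoelace: 147.6501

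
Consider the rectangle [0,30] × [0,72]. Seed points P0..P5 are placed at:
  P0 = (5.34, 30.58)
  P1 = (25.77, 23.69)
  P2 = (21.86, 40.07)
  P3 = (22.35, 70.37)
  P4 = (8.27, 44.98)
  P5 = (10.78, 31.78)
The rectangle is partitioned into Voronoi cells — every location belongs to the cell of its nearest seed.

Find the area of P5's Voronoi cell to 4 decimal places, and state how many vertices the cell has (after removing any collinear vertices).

Area of P5's cell: 168.4035 (4 vertices)

1. box [0,30]×[0,72]: [(0, 0) (30, 0) (30, 72) (0, 72)]
2. ⊥bis P5·P0 via (8.06,31.18): [(0, 67.7187) (14.9379, 0) (30, 0) (30, 72) (0, 72)]  |A|=1654.2113
3. ⊥bis P5·P1 via (18.275,27.735): [(0, 67.7187) (11.5632, 15.2987) (30, 49.4603) (30, 72) (0, 72)]  |A|=1083.0519
4. ⊥bis P5·P2 via (16.32,35.925): [(3.1223, 53.5644) (11.5632, 15.2987) (20.0236, 30.975)]  |A|=228.0324
5. ⊥bis P5·P3 via (16.565,51.075): [(3.1223, 53.5644) (11.5632, 15.2987) (20.0236, 30.975)]  |A|=228.0324
6. ⊥bis P5·P4 via (9.525,38.38): [(13.8656, 39.2054) (6.5947, 37.8228) (11.5632, 15.2987) (20.0236, 30.975)]  |A|=168.4035
7. canonical 4-gon: [(13.8656, 39.2054) (6.5947, 37.8228) (11.5632, 15.2987) (20.0236, 30.975)]
8. shoelace: 168.4035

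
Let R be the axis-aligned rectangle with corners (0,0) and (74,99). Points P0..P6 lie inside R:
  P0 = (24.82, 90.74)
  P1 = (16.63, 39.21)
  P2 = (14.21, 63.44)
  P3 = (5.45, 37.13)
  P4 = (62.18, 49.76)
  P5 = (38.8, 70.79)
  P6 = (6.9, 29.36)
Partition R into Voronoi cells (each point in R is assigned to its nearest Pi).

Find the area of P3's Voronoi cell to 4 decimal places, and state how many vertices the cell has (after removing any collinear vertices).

1. box [0,74]×[0,99]: [(0, 0) (74, 0) (74, 99) (0, 99)]
2. ⊥bis P3·P0 via (15.135,63.935): [(0, 69.4035) (0, 0) (74, 0) (74, 42.6663)]  |A|=4146.5816
3. ⊥bis P3·P1 via (11.04,38.17): [(5.606, 67.378) (0, 69.4035) (0, 0) (18.1414, 0)]  |A|=805.7017
4. ⊥bis P3·P2 via (9.83,50.285): [(8.7171, 50.6555) (0, 53.5579) (0, 0) (18.1414, 0)]  |A|=692.9162
5. ⊥bis P3·P4 via (33.815,43.445): [(8.7171, 50.6555) (0, 53.5579) (0, 0) (18.1414, 0)]  |A|=692.9162
6. ⊥bis P3·P5 via (22.125,53.96): [(8.7171, 50.6555) (0, 53.5579) (0, 0) (18.1414, 0)]  |A|=692.9162
7. ⊥bis P3·P6 via (6.175,33.245): [(11.7623, 34.2877) (8.7171, 50.6555) (0, 53.5579) (0, 32.0927)]  |A|=193.1615
8. canonical 4-gon: [(11.7623, 34.2877) (8.7171, 50.6555) (0, 53.5579) (0, 32.0927)]
9. shoelace: 193.1615

Area of P3's cell: 193.1615 (4 vertices)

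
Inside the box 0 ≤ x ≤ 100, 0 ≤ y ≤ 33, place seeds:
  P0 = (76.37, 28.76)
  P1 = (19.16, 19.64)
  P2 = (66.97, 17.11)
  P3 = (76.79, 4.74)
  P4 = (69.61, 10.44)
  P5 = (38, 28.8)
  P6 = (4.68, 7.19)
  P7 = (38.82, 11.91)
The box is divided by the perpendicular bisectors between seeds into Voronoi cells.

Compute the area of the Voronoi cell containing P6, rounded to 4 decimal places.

1. box [0,100]×[0,33]: [(0, 0) (100, 0) (100, 33) (0, 33)]
2. ⊥bis P6·P0 via (40.525,17.975): [(0, 0) (45.9333, 0) (36.0043, 33) (0, 33)]  |A|=1351.9703
3. ⊥bis P6·P1 via (11.92,13.415): [(0, 27.2786) (0, 0) (23.4543, 0)]  |A|=319.9001
4. ⊥bis P6·P2 via (35.825,12.15): [(0, 27.2786) (0, 0) (23.4543, 0)]  |A|=319.9001
5. ⊥bis P6·P3 via (40.735,5.965): [(0, 27.2786) (0, 0) (23.4543, 0)]  |A|=319.9001
6. ⊥bis P6·P4 via (37.145,8.815): [(0, 27.2786) (0, 0) (23.4543, 0)]  |A|=319.9001
7. ⊥bis P6·P5 via (21.34,17.995): [(0, 27.2786) (0, 0) (23.4543, 0)]  |A|=319.9001
8. ⊥bis P6·P7 via (21.75,9.55): [(22.9968, 0.5322) (0, 27.2786) (0, 0) (23.0703, 0)]  |A|=319.7979
9. canonical 4-gon: [(22.9968, 0.5322) (0, 27.2786) (0, 0) (23.0703, 0)]
10. shoelace: 319.7979

Area of P6's cell: 319.7979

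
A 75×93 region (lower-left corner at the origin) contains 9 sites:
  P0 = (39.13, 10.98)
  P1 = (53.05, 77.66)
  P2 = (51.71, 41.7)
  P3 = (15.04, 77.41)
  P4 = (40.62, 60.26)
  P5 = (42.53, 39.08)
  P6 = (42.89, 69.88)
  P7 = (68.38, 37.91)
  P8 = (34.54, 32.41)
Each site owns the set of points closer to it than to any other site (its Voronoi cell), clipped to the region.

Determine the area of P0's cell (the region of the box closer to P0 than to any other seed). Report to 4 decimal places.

1. box [0,75]×[0,93]: [(0, 0) (75, 0) (75, 93) (0, 93)]
2. ⊥bis P0·P1 via (46.09,44.32): [(0, 53.9417) (0, 0) (75, 0) (75, 38.2848)]  |A|=3458.4925
3. ⊥bis P0·P2 via (45.42,26.34): [(0, 44.9397) (0, 0) (75, 0) (75, 14.2268)]  |A|=2218.7461
4. ⊥bis P0·P3 via (27.085,44.195): [(13.685, 39.3357) (0, 34.373) (0, 0) (75, 0) (75, 14.2268)]  |A|=2146.4431
5. ⊥bis P0·P4 via (39.875,35.62): [(21.394, 36.1788) (6.2429, 36.6369) (0, 34.373) (0, 0) (75, 0) (75, 14.2268)]  |A|=2124.2939
6. ⊥bis P0·P5 via (40.83,25.03): [(51.8856, 23.6923) (0, 29.9703) (0, 0) (75, 0) (75, 14.2268)]  |A|=1830.3971
7. ⊥bis P0·P6 via (41.01,40.43): [(51.8856, 23.6923) (0, 29.9703) (0, 0) (75, 0) (75, 14.2268)]  |A|=1830.3971
8. ⊥bis P0·P7 via (53.755,24.445): [(55.9988, 22.0079) (51.8856, 23.6923) (0, 29.9703) (0, 0) (75, 0) (75, 1.3698)]  |A|=1708.2469
9. ⊥bis P0·P8 via (36.835,21.695): [(55.9988, 22.0079) (51.8856, 23.6923) (48.227, 24.135) (0, 13.8055) (0, 0) (75, 0) (75, 1.3698)]  |A|=1318.4569
10. canonical 7-gon: [(55.9988, 22.0079) (51.8856, 23.6923) (48.227, 24.135) (0, 13.8055) (0, 0) (75, 0) (75, 1.3698)]
11. shoelace: 1318.4569

Area of P0's cell: 1318.4569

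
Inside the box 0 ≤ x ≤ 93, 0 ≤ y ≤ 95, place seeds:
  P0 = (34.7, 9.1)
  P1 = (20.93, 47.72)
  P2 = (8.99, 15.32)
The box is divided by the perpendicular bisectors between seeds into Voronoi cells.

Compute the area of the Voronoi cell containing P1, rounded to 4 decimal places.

Area of P1's cell: 5336.2431

1. box [0,93]×[0,95]: [(0, 0) (93, 0) (93, 95) (0, 95)]
2. ⊥bis P1·P0 via (27.815,28.41): [(0, 18.4925) (93, 51.6518) (93, 95) (0, 95)]  |A|=5573.2895
3. ⊥bis P1·P2 via (14.96,31.52): [(0, 37.033) (25.5707, 27.6098) (93, 51.6518) (93, 95) (0, 95)]  |A|=5336.2431
4. canonical 5-gon: [(0, 37.033) (25.5707, 27.6098) (93, 51.6518) (93, 95) (0, 95)]
5. shoelace: 5336.2431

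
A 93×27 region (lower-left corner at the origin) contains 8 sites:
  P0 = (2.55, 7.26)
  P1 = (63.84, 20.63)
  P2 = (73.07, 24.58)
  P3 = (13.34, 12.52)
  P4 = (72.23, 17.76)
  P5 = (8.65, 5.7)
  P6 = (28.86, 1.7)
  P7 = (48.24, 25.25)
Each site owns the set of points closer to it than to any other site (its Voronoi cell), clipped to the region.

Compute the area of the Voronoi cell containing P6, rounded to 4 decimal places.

Area of P6's cell: 384.9379

1. box [0,93]×[0,27]: [(0, 0) (93, 0) (93, 27) (0, 27)]
2. ⊥bis P6·P0 via (15.705,4.48): [(14.7583, 0) (93, 0) (93, 27) (20.4641, 27)]  |A|=2035.4985
3. ⊥bis P6·P1 via (46.35,11.165): [(14.7583, 0) (52.3921, 0) (37.7806, 27) (20.4641, 27)]  |A|=741.8307
4. ⊥bis P6·P2 via (50.965,13.14): [(14.7583, 0) (52.3921, 0) (37.7806, 27) (20.4641, 27)]  |A|=741.8307
5. ⊥bis P6·P3 via (21.1,7.11): [(16.1432, 0) (52.3921, 0) (37.7806, 27) (34.9666, 27)]  |A|=527.3503
6. ⊥bis P6·P4 via (50.545,9.73): [(16.1432, 0) (52.3921, 0) (37.7806, 27) (34.9666, 27)]  |A|=527.3503
7. ⊥bis P6·P5 via (18.755,3.7): [(18.7678, 3.7648) (18.0227, 0) (52.3921, 0) (37.7806, 27) (34.9666, 27)]  |A|=523.8123
8. ⊥bis P6·P7 via (38.55,13.475): [(30.2813, 20.2795) (18.7678, 3.7648) (18.0227, 0) (52.3921, 0) (50.3589, 3.7571)]  |A|=384.9379
9. canonical 5-gon: [(30.2813, 20.2795) (18.7678, 3.7648) (18.0227, 0) (52.3921, 0) (50.3589, 3.7571)]
10. shoelace: 384.9379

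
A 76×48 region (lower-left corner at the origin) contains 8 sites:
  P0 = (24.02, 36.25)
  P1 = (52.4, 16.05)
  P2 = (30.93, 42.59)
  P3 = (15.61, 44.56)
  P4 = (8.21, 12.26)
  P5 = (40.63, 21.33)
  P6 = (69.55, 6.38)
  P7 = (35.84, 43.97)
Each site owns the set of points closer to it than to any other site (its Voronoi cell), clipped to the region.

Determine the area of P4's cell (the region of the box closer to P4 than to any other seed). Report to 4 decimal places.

1. box [0,76]×[0,48]: [(0, 0) (76, 0) (76, 48) (0, 48)]
2. ⊥bis P4·P0 via (16.115,24.255): [(0, 34.8752) (0, 0) (52.9194, 0)]  |A|=922.7867
3. ⊥bis P4·P1 via (30.305,14.155): [(30.237, 14.9483) (0, 34.8752) (0, 0) (31.519, 0)]  |A|=762.8373
4. ⊥bis P4·P2 via (19.57,27.425): [(30.237, 14.9483) (0, 34.8752) (0, 0) (31.519, 0)]  |A|=762.8373
5. ⊥bis P4·P3 via (11.91,28.41): [(30.237, 14.9483) (8.6913, 29.1474) (0, 31.1386) (0, 0) (31.519, 0)]  |A|=746.5995
6. ⊥bis P4·P5 via (24.42,16.795): [(23.7385, 19.2309) (8.6913, 29.1474) (0, 31.1386) (0, 0) (29.1187, 0)]  |A|=677.694
7. ⊥bis P4·P6 via (38.88,9.32): [(23.7385, 19.2309) (8.6913, 29.1474) (0, 31.1386) (0, 0) (29.1187, 0)]  |A|=677.694
8. ⊥bis P4·P7 via (22.025,28.115): [(23.7385, 19.2309) (8.6913, 29.1474) (0, 31.1386) (0, 0) (29.1187, 0)]  |A|=677.694
9. canonical 5-gon: [(23.7385, 19.2309) (8.6913, 29.1474) (0, 31.1386) (0, 0) (29.1187, 0)]
10. shoelace: 677.694

Area of P4's cell: 677.6940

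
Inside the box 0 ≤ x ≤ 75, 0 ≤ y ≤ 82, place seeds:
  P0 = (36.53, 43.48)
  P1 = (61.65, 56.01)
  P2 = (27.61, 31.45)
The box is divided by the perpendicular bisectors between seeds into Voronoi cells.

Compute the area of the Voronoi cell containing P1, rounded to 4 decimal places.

Area of P1's cell: 1756.2447

1. box [0,75]×[0,82]: [(0, 0) (75, 0) (75, 82) (0, 82)]
2. ⊥bis P1·P0 via (49.09,49.745): [(73.9031, 0) (75, 0) (75, 82) (33.001, 82)]  |A|=1766.9314
3. ⊥bis P1·P2 via (44.63,43.73): [(68.8001, 10.2304) (75, 1.6374) (75, 82) (33.001, 82)]  |A|=1756.2447
4. canonical 4-gon: [(68.8001, 10.2304) (75, 1.6374) (75, 82) (33.001, 82)]
5. shoelace: 1756.2447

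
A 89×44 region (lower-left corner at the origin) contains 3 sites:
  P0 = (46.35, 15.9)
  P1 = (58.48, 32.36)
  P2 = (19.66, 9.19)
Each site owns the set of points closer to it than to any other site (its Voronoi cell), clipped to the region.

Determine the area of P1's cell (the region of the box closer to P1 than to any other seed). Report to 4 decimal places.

1. box [0,89]×[0,44]: [(0, 0) (89, 0) (89, 44) (0, 44)]
2. ⊥bis P1·P0 via (52.415,24.13): [(85.1586, 0) (89, 0) (89, 44) (25.4521, 44)]  |A|=1482.5651
3. ⊥bis P1·P2 via (39.07,20.775): [(85.1586, 0) (89, 0) (89, 44) (25.4521, 44)]  |A|=1482.5651
4. canonical 4-gon: [(85.1586, 0) (89, 0) (89, 44) (25.4521, 44)]
5. shoelace: 1482.5651

Area of P1's cell: 1482.5651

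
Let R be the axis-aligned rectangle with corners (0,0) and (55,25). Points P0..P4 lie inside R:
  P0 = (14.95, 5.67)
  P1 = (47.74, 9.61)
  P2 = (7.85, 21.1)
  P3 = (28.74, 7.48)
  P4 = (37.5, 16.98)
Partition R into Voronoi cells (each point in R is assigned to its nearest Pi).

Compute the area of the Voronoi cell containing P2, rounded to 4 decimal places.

Area of P2's cell: 263.3873

1. box [0,55]×[0,25]: [(0, 0) (55, 0) (55, 25) (0, 25)]
2. ⊥bis P2·P0 via (11.4,13.385): [(0, 8.1394) (36.6422, 25) (0, 25)]  |A|=308.905
3. ⊥bis P2·P1 via (27.795,15.355): [(0, 8.1394) (29.6459, 21.7807) (30.5732, 25) (0, 25)]  |A|=299.136
4. ⊥bis P2·P3 via (18.295,14.29): [(0, 8.1394) (20.4072, 17.5296) (25.2778, 25) (0, 25)]  |A|=266.4566
5. ⊥bis P2·P4 via (22.675,19.04): [(0, 8.1394) (20.4072, 17.5296) (23.0225, 21.5409) (23.5032, 25) (0, 25)]  |A|=263.3873
6. canonical 5-gon: [(0, 8.1394) (20.4072, 17.5296) (23.0225, 21.5409) (23.5032, 25) (0, 25)]
7. shoelace: 263.3873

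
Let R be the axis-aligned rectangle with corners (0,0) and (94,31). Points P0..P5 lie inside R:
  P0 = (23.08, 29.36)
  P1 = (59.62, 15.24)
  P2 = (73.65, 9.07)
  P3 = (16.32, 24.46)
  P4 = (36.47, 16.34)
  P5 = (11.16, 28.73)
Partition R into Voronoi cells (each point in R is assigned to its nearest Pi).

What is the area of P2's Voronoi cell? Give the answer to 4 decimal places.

1. box [0,94]×[0,31]: [(0, 0) (94, 0) (94, 31) (0, 31)]
2. ⊥bis P2·P0 via (48.365,19.215): [(40.6554, 0) (94, 0) (94, 31) (53.0934, 31)]  |A|=1460.8922
3. ⊥bis P2·P1 via (66.635,12.155): [(61.2896, 0) (94, 0) (94, 31) (74.9225, 31)]  |A|=802.7129
4. ⊥bis P2·P3 via (44.985,16.765): [(61.2896, 0) (94, 0) (94, 31) (74.9225, 31)]  |A|=802.7129
5. ⊥bis P2·P4 via (55.06,12.705): [(61.2896, 0) (94, 0) (94, 31) (74.9225, 31)]  |A|=802.7129
6. ⊥bis P2·P5 via (42.405,18.9): [(61.2896, 0) (94, 0) (94, 31) (74.9225, 31)]  |A|=802.7129
7. canonical 4-gon: [(61.2896, 0) (94, 0) (94, 31) (74.9225, 31)]
8. shoelace: 802.7129

Area of P2's cell: 802.7129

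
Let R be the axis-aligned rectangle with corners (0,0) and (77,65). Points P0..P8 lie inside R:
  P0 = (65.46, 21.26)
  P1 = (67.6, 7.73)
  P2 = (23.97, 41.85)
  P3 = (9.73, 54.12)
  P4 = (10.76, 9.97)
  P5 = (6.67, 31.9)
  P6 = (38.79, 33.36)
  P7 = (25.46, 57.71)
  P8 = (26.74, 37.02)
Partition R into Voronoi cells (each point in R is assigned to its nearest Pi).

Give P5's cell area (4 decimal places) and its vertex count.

1. box [0,77]×[0,65]: [(0, 0) (77, 0) (77, 65) (0, 65)]
2. ⊥bis P5·P0 via (36.065,26.58): [(0, 0) (31.2545, 0) (43.0184, 65) (0, 65)]  |A|=2413.8673
3. ⊥bis P5·P1 via (37.135,19.815): [(0, 0) (29.2747, 0) (32.9156, 9.1783) (43.0184, 65) (0, 65)]  |A|=2404.7818
4. ⊥bis P5·P2 via (15.32,36.875): [(0, 63.5118) (0, 0) (29.2747, 0) (32.2356, 7.464)]  |A|=1132.9225
5. ⊥bis P5·P3 via (8.2,43.01): [(12.1004, 42.4729) (0, 44.1393) (0, 0) (29.2747, 0) (32.2356, 7.464)]  |A|=1015.7146
6. ⊥bis P5·P4 via (8.715,20.935): [(22.9598, 23.5917) (12.1004, 42.4729) (0, 44.1393) (0, 19.3096)]  |A|=390.2288
7. ⊥bis P5·P6 via (22.73,32.63): [(22.9598, 23.5917) (12.1004, 42.4729) (0, 44.1393) (0, 19.3096)]  |A|=390.2288
8. ⊥bis P5·P7 via (16.065,44.805): [(22.9598, 23.5917) (12.1004, 42.4729) (0, 44.1393) (0, 19.3096)]  |A|=390.2288
9. ⊥bis P5·P8 via (16.705,34.46): [(19.6357, 22.9717) (16.7018, 34.4724) (12.1004, 42.4729) (0, 44.1393) (0, 19.3096)]  |A|=370.2048
10. canonical 5-gon: [(19.6357, 22.9717) (16.7018, 34.4724) (12.1004, 42.4729) (0, 44.1393) (0, 19.3096)]
11. shoelace: 370.2048

Area of P5's cell: 370.2048 (5 vertices)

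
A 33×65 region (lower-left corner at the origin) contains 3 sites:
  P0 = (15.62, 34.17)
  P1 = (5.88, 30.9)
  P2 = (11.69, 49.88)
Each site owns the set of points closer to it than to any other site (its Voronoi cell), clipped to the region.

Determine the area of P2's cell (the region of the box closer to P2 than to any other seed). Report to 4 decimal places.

Area of P2's cell: 716.7282

1. box [0,33]×[0,65]: [(0, 0) (33, 0) (33, 65) (0, 65)]
2. ⊥bis P2·P0 via (13.655,42.025): [(0, 38.6091) (33, 46.8643) (33, 65) (0, 65)]  |A|=734.6888
3. ⊥bis P2·P1 via (8.785,40.39): [(0, 43.0792) (8.0359, 40.6193) (33, 46.8643) (33, 65) (0, 65)]  |A|=716.7282
4. canonical 5-gon: [(0, 43.0792) (8.0359, 40.6193) (33, 46.8643) (33, 65) (0, 65)]
5. shoelace: 716.7282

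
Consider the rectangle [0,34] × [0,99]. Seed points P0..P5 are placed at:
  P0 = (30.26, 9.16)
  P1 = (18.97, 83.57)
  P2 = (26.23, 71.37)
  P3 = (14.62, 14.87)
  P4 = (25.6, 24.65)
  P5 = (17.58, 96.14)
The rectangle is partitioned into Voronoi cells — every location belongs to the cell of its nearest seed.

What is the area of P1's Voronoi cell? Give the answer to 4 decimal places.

Area of P1's cell: 529.5999

1. box [0,34]×[0,99]: [(0, 0) (34, 0) (34, 99) (0, 99)]
2. ⊥bis P1·P0 via (24.615,46.365): [(0, 42.6302) (34, 47.789) (34, 99) (0, 99)]  |A|=1828.8736
3. ⊥bis P1·P2 via (22.6,77.47): [(0, 64.0211) (34, 84.2539) (34, 99) (0, 99)]  |A|=845.3236
4. ⊥bis P1·P3 via (16.795,49.22): [(0, 64.0211) (34, 84.2539) (34, 99) (0, 99)]  |A|=845.3236
5. ⊥bis P1·P4 via (22.285,54.11): [(0, 64.0211) (34, 84.2539) (34, 99) (0, 99)]  |A|=845.3236
6. ⊥bis P1·P5 via (18.275,89.855): [(0, 87.8341) (0, 64.0211) (34, 84.2539) (34, 91.5939)]  |A|=529.5999
7. canonical 4-gon: [(0, 87.8341) (0, 64.0211) (34, 84.2539) (34, 91.5939)]
8. shoelace: 529.5999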